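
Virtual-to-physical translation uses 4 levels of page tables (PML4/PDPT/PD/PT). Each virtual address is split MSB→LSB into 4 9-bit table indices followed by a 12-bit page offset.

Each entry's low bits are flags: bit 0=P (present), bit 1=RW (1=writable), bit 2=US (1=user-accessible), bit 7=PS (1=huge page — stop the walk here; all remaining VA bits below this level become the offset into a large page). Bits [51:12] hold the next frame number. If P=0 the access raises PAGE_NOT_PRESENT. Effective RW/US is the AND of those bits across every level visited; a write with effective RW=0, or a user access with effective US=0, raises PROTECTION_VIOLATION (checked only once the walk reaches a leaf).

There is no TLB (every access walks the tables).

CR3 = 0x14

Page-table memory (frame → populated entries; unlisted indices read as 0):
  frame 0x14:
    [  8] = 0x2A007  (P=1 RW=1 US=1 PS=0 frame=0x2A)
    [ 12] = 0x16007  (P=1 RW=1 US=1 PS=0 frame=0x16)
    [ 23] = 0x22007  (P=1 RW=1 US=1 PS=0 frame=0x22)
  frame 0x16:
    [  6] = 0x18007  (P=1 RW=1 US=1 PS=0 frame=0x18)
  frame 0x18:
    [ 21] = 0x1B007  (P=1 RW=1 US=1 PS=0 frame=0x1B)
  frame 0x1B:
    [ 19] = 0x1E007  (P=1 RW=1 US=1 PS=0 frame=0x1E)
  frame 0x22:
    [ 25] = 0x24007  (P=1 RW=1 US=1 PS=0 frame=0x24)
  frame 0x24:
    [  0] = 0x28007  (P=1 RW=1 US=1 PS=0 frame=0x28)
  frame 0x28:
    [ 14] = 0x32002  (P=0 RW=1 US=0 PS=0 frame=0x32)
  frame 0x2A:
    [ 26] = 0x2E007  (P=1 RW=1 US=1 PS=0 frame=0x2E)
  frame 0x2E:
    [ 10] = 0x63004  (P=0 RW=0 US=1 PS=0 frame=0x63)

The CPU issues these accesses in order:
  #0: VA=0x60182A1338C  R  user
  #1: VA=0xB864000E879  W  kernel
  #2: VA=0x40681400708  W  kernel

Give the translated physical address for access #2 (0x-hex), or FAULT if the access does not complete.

Walk each access:
#0 VA=0x60182A1338C (r,user):
  L0 @0x14[12] → 0x16007  P=1,RW=1,US=1,PS=0
  L1 @0x16[6] → 0x18007  P=1,RW=1,US=1,PS=0
  L2 @0x18[21] → 0x1B007  P=1,RW=1,US=1,PS=0
  L3 @0x1B[19] → 0x1E007  P=1,RW=1,US=1,PS=0
  ✓ 0x1E38C  — 4 lookups
#1 VA=0xB864000E879 (w,kernel):
  L0 @0x14[23] → 0x22007  P=1,RW=1,US=1,PS=0
  L1 @0x22[25] → 0x24007  P=1,RW=1,US=1,PS=0
  L2 @0x24[0] → 0x28007  P=1,RW=1,US=1,PS=0
  L3 @0x28[14] → 0x32002  P=0,RW=1,US=0,PS=0
  ⇒ fault: PAGE_NOT_PRESENT  — 4 lookups
#2 VA=0x40681400708 (w,kernel):
  L0 @0x14[8] → 0x2A007  P=1,RW=1,US=1,PS=0
  L1 @0x2A[26] → 0x2E007  P=1,RW=1,US=1,PS=0
  L2 @0x2E[10] → 0x63004  P=0,RW=0,US=1,PS=0
  ⇒ fault: PAGE_NOT_PRESENT  — 3 lookups

Access #2 PA: FAULT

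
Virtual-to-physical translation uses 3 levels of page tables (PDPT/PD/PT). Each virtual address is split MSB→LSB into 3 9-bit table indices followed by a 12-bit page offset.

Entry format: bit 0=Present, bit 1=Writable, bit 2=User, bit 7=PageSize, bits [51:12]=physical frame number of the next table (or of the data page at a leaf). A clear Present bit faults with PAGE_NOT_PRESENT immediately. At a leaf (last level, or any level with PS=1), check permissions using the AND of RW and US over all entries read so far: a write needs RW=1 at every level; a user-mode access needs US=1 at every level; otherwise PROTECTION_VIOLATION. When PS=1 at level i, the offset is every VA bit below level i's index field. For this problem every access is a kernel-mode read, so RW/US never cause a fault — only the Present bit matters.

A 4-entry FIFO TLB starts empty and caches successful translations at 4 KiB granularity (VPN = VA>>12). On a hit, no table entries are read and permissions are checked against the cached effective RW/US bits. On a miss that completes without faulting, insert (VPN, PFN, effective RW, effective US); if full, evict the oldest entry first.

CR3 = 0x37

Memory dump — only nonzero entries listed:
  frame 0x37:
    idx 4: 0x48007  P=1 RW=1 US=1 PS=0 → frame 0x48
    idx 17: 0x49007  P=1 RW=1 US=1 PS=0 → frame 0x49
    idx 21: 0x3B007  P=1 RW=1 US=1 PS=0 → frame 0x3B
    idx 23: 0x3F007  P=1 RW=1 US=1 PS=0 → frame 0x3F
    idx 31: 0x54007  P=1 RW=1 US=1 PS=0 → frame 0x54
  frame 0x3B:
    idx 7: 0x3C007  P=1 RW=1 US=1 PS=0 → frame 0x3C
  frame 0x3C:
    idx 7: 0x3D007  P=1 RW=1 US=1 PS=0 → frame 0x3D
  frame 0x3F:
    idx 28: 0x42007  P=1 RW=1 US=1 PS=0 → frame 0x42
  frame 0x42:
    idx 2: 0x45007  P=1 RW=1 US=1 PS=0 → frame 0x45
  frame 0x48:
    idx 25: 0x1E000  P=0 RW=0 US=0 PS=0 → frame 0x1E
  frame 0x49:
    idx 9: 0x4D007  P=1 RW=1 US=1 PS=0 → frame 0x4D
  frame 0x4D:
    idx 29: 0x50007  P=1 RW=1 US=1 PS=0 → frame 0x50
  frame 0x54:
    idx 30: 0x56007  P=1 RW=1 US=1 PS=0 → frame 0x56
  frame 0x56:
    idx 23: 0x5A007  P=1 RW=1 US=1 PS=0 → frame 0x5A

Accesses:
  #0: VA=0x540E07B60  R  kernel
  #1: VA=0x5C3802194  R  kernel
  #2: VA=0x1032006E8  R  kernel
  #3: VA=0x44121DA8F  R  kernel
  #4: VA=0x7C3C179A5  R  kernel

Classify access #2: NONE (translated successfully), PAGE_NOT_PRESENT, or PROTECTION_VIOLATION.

Walk each access:
#0 VA=0x540E07B60 (r,kernel):
  L0 @0x37[21] → 0x3B007  P=1,RW=1,US=1,PS=0
  L1 @0x3B[7] → 0x3C007  P=1,RW=1,US=1,PS=0
  L2 @0x3C[7] → 0x3D007  P=1,RW=1,US=1,PS=0
  ⇒ phys 0x3DB60  [3 reads]
#1 VA=0x5C3802194 (r,kernel):
  L0 @0x37[23] → 0x3F007  P=1,RW=1,US=1,PS=0
  L1 @0x3F[28] → 0x42007  P=1,RW=1,US=1,PS=0
  L2 @0x42[2] → 0x45007  P=1,RW=1,US=1,PS=0
  ⇒ phys 0x45194  [3 reads]
#2 VA=0x1032006E8 (r,kernel):
  L0 @0x37[4] → 0x48007  P=1,RW=1,US=1,PS=0
  L1 @0x48[25] → 0x1E000  P=0,RW=0,US=0,PS=0
  → PAGE_NOT_PRESENT  (2 entries read)
#3 VA=0x44121DA8F (r,kernel):
  L0 @0x37[17] → 0x49007  P=1,RW=1,US=1,PS=0
  L1 @0x49[9] → 0x4D007  P=1,RW=1,US=1,PS=0
  L2 @0x4D[29] → 0x50007  P=1,RW=1,US=1,PS=0
  ⇒ phys 0x50A8F  [3 reads]
#4 VA=0x7C3C179A5 (r,kernel):
  L0 @0x37[31] → 0x54007  P=1,RW=1,US=1,PS=0
  L1 @0x54[30] → 0x56007  P=1,RW=1,US=1,PS=0
  L2 @0x56[23] → 0x5A007  P=1,RW=1,US=1,PS=0
  ⇒ phys 0x5A9A5  [3 reads]

Access #2 fault: PAGE_NOT_PRESENT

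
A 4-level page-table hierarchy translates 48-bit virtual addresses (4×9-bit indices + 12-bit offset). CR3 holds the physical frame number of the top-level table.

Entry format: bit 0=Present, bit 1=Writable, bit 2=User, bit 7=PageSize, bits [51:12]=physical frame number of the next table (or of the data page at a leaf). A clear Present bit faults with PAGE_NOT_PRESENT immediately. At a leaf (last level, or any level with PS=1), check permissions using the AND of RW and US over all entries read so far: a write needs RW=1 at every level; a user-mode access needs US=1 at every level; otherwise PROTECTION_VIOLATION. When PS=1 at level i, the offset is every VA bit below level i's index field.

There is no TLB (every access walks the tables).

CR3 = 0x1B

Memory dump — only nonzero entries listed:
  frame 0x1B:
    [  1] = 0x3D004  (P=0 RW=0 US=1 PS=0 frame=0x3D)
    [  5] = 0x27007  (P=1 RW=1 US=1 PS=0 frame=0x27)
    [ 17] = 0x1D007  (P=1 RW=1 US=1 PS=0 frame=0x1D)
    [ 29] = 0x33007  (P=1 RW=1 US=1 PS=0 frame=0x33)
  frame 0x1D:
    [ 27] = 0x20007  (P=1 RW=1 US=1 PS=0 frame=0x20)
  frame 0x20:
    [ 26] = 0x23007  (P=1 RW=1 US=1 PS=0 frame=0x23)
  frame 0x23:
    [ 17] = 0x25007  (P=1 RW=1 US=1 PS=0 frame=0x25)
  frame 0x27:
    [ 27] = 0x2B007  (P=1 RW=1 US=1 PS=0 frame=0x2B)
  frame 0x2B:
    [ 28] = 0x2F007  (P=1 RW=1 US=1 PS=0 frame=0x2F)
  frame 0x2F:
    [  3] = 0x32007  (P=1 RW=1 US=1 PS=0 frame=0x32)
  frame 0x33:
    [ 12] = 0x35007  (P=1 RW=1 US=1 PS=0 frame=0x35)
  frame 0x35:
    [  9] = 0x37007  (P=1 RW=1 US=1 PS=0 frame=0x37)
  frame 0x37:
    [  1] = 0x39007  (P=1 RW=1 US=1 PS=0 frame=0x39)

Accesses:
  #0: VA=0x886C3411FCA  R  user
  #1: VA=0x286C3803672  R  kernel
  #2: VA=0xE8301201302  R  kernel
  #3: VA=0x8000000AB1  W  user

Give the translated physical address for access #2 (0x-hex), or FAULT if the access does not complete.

Per-access translation:
#0 VA=0x886C3411FCA (r,user):
  lvl0: tbl 0x1B, slot 17 ⇒ 0x1D007 (P1/RW1/US1/PS0)
  lvl1: tbl 0x1D, slot 27 ⇒ 0x20007 (P1/RW1/US1/PS0)
  lvl2: tbl 0x20, slot 26 ⇒ 0x23007 (P1/RW1/US1/PS0)
  lvl3: tbl 0x23, slot 17 ⇒ 0x25007 (P1/RW1/US1/PS0)
  → PA=0x25FCA  (4 entries read)
#1 VA=0x286C3803672 (r,kernel):
  lvl0: tbl 0x1B, slot 5 ⇒ 0x27007 (P1/RW1/US1/PS0)
  lvl1: tbl 0x27, slot 27 ⇒ 0x2B007 (P1/RW1/US1/PS0)
  lvl2: tbl 0x2B, slot 28 ⇒ 0x2F007 (P1/RW1/US1/PS0)
  lvl3: tbl 0x2F, slot 3 ⇒ 0x32007 (P1/RW1/US1/PS0)
  → PA=0x32672  (4 entries read)
#2 VA=0xE8301201302 (r,kernel):
  lvl0: tbl 0x1B, slot 29 ⇒ 0x33007 (P1/RW1/US1/PS0)
  lvl1: tbl 0x33, slot 12 ⇒ 0x35007 (P1/RW1/US1/PS0)
  lvl2: tbl 0x35, slot 9 ⇒ 0x37007 (P1/RW1/US1/PS0)
  lvl3: tbl 0x37, slot 1 ⇒ 0x39007 (P1/RW1/US1/PS0)
  → PA=0x39302  (4 entries read)
#3 VA=0x8000000AB1 (w,user):
  lvl0: tbl 0x1B, slot 1 ⇒ 0x3D004 (P0/RW0/US1/PS0)
  → PAGE_NOT_PRESENT  (1 entries read)

Access #2 PA: 0x39302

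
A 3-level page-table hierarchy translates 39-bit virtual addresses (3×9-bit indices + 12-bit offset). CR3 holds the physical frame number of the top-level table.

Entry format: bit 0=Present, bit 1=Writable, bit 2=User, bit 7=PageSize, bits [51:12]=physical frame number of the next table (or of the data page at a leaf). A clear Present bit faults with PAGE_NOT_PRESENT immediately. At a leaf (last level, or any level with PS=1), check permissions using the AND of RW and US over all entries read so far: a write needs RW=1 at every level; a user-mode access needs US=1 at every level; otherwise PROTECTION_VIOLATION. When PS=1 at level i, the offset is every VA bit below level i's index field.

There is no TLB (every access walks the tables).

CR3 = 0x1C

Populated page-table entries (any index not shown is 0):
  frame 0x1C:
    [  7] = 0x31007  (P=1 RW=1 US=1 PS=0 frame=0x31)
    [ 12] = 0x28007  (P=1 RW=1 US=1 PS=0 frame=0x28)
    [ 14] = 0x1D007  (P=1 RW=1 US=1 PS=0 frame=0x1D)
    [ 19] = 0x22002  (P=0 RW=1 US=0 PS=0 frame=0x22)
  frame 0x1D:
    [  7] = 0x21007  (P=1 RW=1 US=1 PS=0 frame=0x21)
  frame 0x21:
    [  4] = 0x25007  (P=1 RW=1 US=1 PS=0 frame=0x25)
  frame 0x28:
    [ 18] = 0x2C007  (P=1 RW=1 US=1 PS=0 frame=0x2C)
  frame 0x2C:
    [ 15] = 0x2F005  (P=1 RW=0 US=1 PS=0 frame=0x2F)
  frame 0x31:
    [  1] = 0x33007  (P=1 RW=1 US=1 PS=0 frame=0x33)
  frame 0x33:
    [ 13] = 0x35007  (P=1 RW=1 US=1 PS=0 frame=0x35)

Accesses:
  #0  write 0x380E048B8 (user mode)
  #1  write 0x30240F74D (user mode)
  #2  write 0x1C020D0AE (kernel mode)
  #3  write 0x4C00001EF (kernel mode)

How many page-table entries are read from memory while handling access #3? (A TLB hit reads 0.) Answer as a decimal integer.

Walk each access:
#0 VA=0x380E048B8 (w,user):
  lvl0: tbl 0x1C, slot 14 ⇒ 0x1D007 (P1/RW1/US1/PS0)
  lvl1: tbl 0x1D, slot 7 ⇒ 0x21007 (P1/RW1/US1/PS0)
  lvl2: tbl 0x21, slot 4 ⇒ 0x25007 (P1/RW1/US1/PS0)
  ✓ 0x258B8  — 3 lookups
#1 VA=0x30240F74D (w,user):
  lvl0: tbl 0x1C, slot 12 ⇒ 0x28007 (P1/RW1/US1/PS0)
  lvl1: tbl 0x28, slot 18 ⇒ 0x2C007 (P1/RW1/US1/PS0)
  lvl2: tbl 0x2C, slot 15 ⇒ 0x2F005 (P1/RW0/US1/PS0)
  → PROTECTION_VIOLATION  (3 entries read)
#2 VA=0x1C020D0AE (w,kernel):
  lvl0: tbl 0x1C, slot 7 ⇒ 0x31007 (P1/RW1/US1/PS0)
  lvl1: tbl 0x31, slot 1 ⇒ 0x33007 (P1/RW1/US1/PS0)
  lvl2: tbl 0x33, slot 13 ⇒ 0x35007 (P1/RW1/US1/PS0)
  ✓ 0x350AE  — 3 lookups
#3 VA=0x4C00001EF (w,kernel):
  lvl0: tbl 0x1C, slot 19 ⇒ 0x22002 (P0/RW1/US0/PS0)
  → PAGE_NOT_PRESENT  (1 entries read)

Entries read for #3: 1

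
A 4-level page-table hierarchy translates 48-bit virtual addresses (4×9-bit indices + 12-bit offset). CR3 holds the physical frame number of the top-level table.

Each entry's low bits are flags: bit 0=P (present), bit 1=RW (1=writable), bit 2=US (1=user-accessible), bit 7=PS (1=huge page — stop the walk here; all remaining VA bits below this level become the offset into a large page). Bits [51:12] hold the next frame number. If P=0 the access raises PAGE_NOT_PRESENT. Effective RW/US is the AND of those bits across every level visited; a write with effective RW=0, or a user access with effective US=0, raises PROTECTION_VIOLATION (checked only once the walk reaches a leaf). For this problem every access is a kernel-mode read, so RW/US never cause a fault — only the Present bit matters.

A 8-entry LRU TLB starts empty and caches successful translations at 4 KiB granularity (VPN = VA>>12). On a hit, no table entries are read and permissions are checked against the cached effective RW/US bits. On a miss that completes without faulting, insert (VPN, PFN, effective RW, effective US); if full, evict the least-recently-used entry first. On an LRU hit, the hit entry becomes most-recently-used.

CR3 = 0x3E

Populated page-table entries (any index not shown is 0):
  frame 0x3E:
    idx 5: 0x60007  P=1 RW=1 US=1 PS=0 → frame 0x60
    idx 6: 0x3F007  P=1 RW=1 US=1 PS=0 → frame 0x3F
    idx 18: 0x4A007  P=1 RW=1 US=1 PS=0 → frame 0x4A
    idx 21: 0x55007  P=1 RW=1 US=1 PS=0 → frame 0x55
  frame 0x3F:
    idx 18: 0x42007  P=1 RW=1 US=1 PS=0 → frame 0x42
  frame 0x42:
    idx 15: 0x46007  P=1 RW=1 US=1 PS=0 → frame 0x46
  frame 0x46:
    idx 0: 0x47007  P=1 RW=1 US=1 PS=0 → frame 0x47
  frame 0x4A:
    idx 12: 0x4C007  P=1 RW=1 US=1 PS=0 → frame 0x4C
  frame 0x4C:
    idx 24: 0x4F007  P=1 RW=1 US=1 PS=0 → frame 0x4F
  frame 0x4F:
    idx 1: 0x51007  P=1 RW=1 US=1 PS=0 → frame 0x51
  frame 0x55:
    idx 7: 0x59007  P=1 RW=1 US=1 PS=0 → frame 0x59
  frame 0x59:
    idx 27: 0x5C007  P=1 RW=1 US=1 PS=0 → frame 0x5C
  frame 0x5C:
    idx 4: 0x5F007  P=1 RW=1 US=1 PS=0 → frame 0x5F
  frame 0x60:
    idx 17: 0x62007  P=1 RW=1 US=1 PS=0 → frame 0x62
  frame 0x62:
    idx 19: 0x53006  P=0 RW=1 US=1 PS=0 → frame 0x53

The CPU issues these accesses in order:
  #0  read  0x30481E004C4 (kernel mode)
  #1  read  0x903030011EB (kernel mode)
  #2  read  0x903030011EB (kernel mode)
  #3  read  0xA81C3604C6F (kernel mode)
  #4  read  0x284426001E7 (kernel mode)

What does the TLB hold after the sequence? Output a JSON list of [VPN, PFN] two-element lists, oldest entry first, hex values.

Walk each access:
#0 VA=0x30481E004C4 (r,kernel):
  L0: frame=0x3E idx=6 entry=0x3F007 [P=1 RW=1 US=1 PS=0]
  L1: frame=0x3F idx=18 entry=0x42007 [P=1 RW=1 US=1 PS=0]
  L2: frame=0x42 idx=15 entry=0x46007 [P=1 RW=1 US=1 PS=0]
  L3: frame=0x46 idx=0 entry=0x47007 [P=1 RW=1 US=1 PS=0]
  → PA=0x474C4  (4 entries read)
#1 VA=0x903030011EB (r,kernel):
  L0: frame=0x3E idx=18 entry=0x4A007 [P=1 RW=1 US=1 PS=0]
  L1: frame=0x4A idx=12 entry=0x4C007 [P=1 RW=1 US=1 PS=0]
  L2: frame=0x4C idx=24 entry=0x4F007 [P=1 RW=1 US=1 PS=0]
  L3: frame=0x4F idx=1 entry=0x51007 [P=1 RW=1 US=1 PS=0]
  → PA=0x511EB  (4 entries read)
#2 VA=0x903030011EB (r,kernel):
  TLB hit vpn=0x90303001 → PA=0x511EB
#3 VA=0xA81C3604C6F (r,kernel):
  L0: frame=0x3E idx=21 entry=0x55007 [P=1 RW=1 US=1 PS=0]
  L1: frame=0x55 idx=7 entry=0x59007 [P=1 RW=1 US=1 PS=0]
  L2: frame=0x59 idx=27 entry=0x5C007 [P=1 RW=1 US=1 PS=0]
  L3: frame=0x5C idx=4 entry=0x5F007 [P=1 RW=1 US=1 PS=0]
  → PA=0x5FC6F  (4 entries read)
#4 VA=0x284426001E7 (r,kernel):
  L0: frame=0x3E idx=5 entry=0x60007 [P=1 RW=1 US=1 PS=0]
  L1: frame=0x60 idx=17 entry=0x62007 [P=1 RW=1 US=1 PS=0]
  L2: frame=0x62 idx=19 entry=0x53006 [P=0 RW=1 US=1 PS=0]
  ⇒ fault: PAGE_NOT_PRESENT  — 3 lookups

TLB: [["0x30481E00", "0x47"], ["0x90303001", "0x51"], ["0xA81C3604", "0x5F"]]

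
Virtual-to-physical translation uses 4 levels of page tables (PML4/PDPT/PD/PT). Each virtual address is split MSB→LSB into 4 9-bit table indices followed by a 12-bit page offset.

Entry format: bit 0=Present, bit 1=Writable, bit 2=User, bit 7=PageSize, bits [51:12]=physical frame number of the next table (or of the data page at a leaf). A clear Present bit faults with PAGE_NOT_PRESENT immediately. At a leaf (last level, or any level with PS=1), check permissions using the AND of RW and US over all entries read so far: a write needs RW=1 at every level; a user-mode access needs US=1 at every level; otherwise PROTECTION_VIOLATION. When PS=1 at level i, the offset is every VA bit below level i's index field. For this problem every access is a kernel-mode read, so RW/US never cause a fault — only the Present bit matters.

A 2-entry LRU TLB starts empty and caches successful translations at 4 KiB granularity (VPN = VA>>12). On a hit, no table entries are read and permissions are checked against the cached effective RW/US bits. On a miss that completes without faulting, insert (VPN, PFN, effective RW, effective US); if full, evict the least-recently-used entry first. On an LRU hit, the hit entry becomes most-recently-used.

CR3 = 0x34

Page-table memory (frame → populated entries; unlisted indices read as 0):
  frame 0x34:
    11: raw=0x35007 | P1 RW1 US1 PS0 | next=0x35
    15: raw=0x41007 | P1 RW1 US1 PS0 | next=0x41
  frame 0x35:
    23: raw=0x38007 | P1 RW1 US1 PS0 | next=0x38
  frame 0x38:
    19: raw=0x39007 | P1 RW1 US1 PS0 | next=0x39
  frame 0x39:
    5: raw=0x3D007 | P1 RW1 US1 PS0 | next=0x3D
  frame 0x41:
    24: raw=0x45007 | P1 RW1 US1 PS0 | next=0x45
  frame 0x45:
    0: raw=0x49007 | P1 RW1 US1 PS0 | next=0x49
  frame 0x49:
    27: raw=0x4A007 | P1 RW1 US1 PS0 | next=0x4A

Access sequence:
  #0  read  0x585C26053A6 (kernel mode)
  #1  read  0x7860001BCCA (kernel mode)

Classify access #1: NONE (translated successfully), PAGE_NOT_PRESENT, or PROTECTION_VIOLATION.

Per-access translation:
#0 VA=0x585C26053A6 (r,kernel):
  L0: frame=0x34 idx=11 entry=0x35007 [P=1 RW=1 US=1 PS=0]
  L1: frame=0x35 idx=23 entry=0x38007 [P=1 RW=1 US=1 PS=0]
  L2: frame=0x38 idx=19 entry=0x39007 [P=1 RW=1 US=1 PS=0]
  L3: frame=0x39 idx=5 entry=0x3D007 [P=1 RW=1 US=1 PS=0]
  ✓ 0x3D3A6  — 4 lookups
#1 VA=0x7860001BCCA (r,kernel):
  L0: frame=0x34 idx=15 entry=0x41007 [P=1 RW=1 US=1 PS=0]
  L1: frame=0x41 idx=24 entry=0x45007 [P=1 RW=1 US=1 PS=0]
  L2: frame=0x45 idx=0 entry=0x49007 [P=1 RW=1 US=1 PS=0]
  L3: frame=0x49 idx=27 entry=0x4A007 [P=1 RW=1 US=1 PS=0]
  ✓ 0x4ACCA  — 4 lookups

Access #1 fault: NONE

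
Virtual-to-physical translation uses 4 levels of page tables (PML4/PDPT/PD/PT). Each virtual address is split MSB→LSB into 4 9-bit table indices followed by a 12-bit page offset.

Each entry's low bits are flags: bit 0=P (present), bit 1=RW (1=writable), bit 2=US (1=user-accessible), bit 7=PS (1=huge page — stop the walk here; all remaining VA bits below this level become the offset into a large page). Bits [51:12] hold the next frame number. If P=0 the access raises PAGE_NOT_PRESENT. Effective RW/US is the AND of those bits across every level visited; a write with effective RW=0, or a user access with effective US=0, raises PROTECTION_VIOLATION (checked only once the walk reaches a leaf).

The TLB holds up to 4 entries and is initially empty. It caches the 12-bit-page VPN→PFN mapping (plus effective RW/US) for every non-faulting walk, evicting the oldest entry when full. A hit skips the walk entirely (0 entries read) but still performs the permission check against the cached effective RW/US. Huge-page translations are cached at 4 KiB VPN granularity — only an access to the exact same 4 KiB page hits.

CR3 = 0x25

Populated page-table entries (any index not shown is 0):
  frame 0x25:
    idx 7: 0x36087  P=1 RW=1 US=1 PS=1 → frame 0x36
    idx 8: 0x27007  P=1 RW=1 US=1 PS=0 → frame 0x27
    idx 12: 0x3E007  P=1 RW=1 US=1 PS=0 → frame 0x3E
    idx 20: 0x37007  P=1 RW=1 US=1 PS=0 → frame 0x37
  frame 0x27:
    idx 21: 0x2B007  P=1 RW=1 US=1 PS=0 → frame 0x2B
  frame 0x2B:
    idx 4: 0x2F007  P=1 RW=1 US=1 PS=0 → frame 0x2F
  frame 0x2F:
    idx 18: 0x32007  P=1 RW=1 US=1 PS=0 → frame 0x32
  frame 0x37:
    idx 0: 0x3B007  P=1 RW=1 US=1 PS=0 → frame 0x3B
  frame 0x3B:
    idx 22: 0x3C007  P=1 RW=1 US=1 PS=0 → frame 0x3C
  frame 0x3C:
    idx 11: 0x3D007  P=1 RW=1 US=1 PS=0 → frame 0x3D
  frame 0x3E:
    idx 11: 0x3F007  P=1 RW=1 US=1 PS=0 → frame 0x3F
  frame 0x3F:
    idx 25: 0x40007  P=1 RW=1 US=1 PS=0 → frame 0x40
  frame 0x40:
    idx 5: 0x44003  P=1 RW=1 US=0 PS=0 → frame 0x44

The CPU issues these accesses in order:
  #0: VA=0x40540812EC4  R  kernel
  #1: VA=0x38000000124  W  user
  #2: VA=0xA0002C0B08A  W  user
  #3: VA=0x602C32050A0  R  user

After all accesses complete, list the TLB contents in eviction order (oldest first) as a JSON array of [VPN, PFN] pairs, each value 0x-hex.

Trace:
#0 VA=0x40540812EC4 (r,kernel):
  lvl0: tbl 0x25, slot 8 ⇒ 0x27007 (P1/RW1/US1/PS0)
  lvl1: tbl 0x27, slot 21 ⇒ 0x2B007 (P1/RW1/US1/PS0)
  lvl2: tbl 0x2B, slot 4 ⇒ 0x2F007 (P1/RW1/US1/PS0)
  lvl3: tbl 0x2F, slot 18 ⇒ 0x32007 (P1/RW1/US1/PS0)
  → PA=0x32EC4  (4 entries read)
#1 VA=0x38000000124 (w,user):
  lvl0: tbl 0x25, slot 7 ⇒ 0x36087 (P1/RW1/US1/PS1)
  → PA=0x36124 (huge @L0)  (1 entries read)
#2 VA=0xA0002C0B08A (w,user):
  lvl0: tbl 0x25, slot 20 ⇒ 0x37007 (P1/RW1/US1/PS0)
  lvl1: tbl 0x37, slot 0 ⇒ 0x3B007 (P1/RW1/US1/PS0)
  lvl2: tbl 0x3B, slot 22 ⇒ 0x3C007 (P1/RW1/US1/PS0)
  lvl3: tbl 0x3C, slot 11 ⇒ 0x3D007 (P1/RW1/US1/PS0)
  → PA=0x3D08A  (4 entries read)
#3 VA=0x602C32050A0 (r,user):
  lvl0: tbl 0x25, slot 12 ⇒ 0x3E007 (P1/RW1/US1/PS0)
  lvl1: tbl 0x3E, slot 11 ⇒ 0x3F007 (P1/RW1/US1/PS0)
  lvl2: tbl 0x3F, slot 25 ⇒ 0x40007 (P1/RW1/US1/PS0)
  lvl3: tbl 0x40, slot 5 ⇒ 0x44003 (P1/RW1/US0/PS0)
  → PROTECTION_VIOLATION  (4 entries read)

TLB: [["0x40540812", "0x32"], ["0x38000000", "0x36"], ["0xA0002C0B", "0x3D"]]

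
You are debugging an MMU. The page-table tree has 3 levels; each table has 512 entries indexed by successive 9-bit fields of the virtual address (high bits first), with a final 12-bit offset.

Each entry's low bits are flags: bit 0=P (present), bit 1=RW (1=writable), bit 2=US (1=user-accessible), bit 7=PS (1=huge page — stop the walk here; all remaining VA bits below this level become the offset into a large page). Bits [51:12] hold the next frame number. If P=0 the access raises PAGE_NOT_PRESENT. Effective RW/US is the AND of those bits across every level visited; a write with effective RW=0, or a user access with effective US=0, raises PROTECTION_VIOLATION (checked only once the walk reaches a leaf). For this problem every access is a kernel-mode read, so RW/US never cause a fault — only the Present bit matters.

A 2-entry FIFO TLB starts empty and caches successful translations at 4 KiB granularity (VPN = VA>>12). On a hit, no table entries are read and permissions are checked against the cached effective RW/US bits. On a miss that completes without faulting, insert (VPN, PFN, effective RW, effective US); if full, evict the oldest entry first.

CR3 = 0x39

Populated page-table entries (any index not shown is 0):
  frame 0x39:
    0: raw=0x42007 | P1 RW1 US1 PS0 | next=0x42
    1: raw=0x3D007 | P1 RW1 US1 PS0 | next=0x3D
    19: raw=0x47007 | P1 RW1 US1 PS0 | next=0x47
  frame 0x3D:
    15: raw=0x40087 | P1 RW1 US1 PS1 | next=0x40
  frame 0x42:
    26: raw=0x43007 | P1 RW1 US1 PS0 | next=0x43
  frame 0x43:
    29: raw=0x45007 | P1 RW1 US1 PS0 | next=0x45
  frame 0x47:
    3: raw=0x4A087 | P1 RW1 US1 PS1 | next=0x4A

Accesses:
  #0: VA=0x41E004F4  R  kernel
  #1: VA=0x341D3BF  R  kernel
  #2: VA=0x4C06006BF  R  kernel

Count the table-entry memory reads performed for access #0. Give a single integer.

Per-access translation:
#0 VA=0x41E004F4 (r,kernel):
  lvl0: tbl 0x39, slot 1 ⇒ 0x3D007 (P1/RW1/US1/PS0)
  lvl1: tbl 0x3D, slot 15 ⇒ 0x40087 (P1/RW1/US1/PS1)
  → PA=0x404F4 (huge @L1)  (2 entries read)
#1 VA=0x341D3BF (r,kernel):
  lvl0: tbl 0x39, slot 0 ⇒ 0x42007 (P1/RW1/US1/PS0)
  lvl1: tbl 0x42, slot 26 ⇒ 0x43007 (P1/RW1/US1/PS0)
  lvl2: tbl 0x43, slot 29 ⇒ 0x45007 (P1/RW1/US1/PS0)
  → PA=0x453BF  (3 entries read)
#2 VA=0x4C06006BF (r,kernel):
  lvl0: tbl 0x39, slot 19 ⇒ 0x47007 (P1/RW1/US1/PS0)
  lvl1: tbl 0x47, slot 3 ⇒ 0x4A087 (P1/RW1/US1/PS1)
  → PA=0x4A6BF (huge @L1)  (2 entries read)

Entries read for #0: 2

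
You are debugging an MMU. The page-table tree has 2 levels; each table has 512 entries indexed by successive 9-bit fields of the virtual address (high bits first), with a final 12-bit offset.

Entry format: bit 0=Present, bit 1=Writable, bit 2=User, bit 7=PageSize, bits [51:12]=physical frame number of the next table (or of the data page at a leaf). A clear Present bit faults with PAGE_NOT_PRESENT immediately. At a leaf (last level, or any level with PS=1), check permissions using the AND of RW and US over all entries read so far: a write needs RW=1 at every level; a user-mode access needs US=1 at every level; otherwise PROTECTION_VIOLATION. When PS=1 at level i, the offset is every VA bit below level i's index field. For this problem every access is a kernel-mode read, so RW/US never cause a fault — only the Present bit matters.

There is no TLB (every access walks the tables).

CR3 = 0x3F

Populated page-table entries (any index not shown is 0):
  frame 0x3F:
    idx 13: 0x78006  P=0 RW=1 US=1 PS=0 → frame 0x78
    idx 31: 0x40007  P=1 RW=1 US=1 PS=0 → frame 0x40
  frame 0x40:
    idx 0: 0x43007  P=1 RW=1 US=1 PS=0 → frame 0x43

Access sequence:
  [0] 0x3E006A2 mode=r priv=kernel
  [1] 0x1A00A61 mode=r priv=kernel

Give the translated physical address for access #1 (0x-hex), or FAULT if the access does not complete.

Trace:
#0 VA=0x3E006A2 (r,kernel):
  lvl0: tbl 0x3F, slot 31 ⇒ 0x40007 (P1/RW1/US1/PS0)
  lvl1: tbl 0x40, slot 0 ⇒ 0x43007 (P1/RW1/US1/PS0)
  ⇒ phys 0x436A2  [2 reads]
#1 VA=0x1A00A61 (r,kernel):
  lvl0: tbl 0x3F, slot 13 ⇒ 0x78006 (P0/RW1/US1/PS0)
  ✗ PAGE_NOT_PRESENT  [1 reads]

Access #1 PA: FAULT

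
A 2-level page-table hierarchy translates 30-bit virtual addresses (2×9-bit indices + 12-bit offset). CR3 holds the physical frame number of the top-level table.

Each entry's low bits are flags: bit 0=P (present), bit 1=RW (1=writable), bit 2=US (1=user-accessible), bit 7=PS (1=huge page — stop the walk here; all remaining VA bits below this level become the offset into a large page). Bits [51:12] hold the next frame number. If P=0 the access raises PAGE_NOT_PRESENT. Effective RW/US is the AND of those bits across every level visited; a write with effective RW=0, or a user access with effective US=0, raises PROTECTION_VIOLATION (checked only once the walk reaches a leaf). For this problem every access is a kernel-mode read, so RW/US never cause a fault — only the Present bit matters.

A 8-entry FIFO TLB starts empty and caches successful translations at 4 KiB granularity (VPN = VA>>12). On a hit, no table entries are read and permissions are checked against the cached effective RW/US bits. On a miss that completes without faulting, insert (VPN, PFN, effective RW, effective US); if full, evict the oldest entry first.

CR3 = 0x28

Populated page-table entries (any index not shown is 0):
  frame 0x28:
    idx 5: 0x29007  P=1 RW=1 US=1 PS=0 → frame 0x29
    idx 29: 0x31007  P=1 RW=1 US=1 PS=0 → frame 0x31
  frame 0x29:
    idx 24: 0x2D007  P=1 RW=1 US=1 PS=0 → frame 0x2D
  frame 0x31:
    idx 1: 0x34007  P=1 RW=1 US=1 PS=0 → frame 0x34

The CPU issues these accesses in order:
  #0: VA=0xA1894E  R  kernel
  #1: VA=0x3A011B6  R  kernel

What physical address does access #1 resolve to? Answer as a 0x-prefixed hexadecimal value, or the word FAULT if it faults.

Trace:
#0 VA=0xA1894E (r,kernel):
  lvl0: tbl 0x28, slot 5 ⇒ 0x29007 (P1/RW1/US1/PS0)
  lvl1: tbl 0x29, slot 24 ⇒ 0x2D007 (P1/RW1/US1/PS0)
  ⇒ phys 0x2D94E  [2 reads]
#1 VA=0x3A011B6 (r,kernel):
  lvl0: tbl 0x28, slot 29 ⇒ 0x31007 (P1/RW1/US1/PS0)
  lvl1: tbl 0x31, slot 1 ⇒ 0x34007 (P1/RW1/US1/PS0)
  ⇒ phys 0x341B6  [2 reads]

Access #1 PA: 0x341B6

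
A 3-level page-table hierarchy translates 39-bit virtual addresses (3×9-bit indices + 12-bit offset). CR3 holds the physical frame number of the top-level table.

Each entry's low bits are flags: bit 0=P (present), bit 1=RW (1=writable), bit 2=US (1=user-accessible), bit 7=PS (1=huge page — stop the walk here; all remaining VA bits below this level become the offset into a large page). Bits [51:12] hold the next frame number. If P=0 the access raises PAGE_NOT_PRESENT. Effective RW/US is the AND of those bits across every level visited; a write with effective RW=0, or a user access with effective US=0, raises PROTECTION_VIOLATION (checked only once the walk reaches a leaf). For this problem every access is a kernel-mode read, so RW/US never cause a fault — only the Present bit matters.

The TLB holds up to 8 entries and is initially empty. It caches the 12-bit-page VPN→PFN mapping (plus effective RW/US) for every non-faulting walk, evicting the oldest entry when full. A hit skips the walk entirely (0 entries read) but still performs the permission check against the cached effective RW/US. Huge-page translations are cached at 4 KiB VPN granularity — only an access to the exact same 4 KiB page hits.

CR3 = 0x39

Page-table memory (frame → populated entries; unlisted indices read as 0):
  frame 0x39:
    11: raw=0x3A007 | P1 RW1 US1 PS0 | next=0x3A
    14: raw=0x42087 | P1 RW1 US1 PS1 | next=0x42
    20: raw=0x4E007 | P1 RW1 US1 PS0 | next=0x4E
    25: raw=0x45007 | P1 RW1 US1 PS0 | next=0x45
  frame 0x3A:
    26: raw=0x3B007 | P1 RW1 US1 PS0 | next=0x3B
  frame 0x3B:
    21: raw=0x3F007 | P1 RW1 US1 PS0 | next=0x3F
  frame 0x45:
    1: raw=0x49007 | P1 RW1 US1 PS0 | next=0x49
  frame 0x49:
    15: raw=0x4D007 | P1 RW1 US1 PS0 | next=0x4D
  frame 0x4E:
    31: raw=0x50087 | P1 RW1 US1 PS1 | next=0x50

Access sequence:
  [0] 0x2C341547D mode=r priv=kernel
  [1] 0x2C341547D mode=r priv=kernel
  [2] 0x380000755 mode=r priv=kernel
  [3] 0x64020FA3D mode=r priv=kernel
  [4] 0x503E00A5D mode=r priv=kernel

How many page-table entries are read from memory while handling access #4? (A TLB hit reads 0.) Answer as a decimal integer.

Trace:
#0 VA=0x2C341547D (r,kernel):
  lvl0: tbl 0x39, slot 11 ⇒ 0x3A007 (P1/RW1/US1/PS0)
  lvl1: tbl 0x3A, slot 26 ⇒ 0x3B007 (P1/RW1/US1/PS0)
  lvl2: tbl 0x3B, slot 21 ⇒ 0x3F007 (P1/RW1/US1/PS0)
  → PA=0x3F47D  (3 entries read)
#1 VA=0x2C341547D (r,kernel):
  TLB hit vpn=0x2C3415 → PA=0x3F47D
#2 VA=0x380000755 (r,kernel):
  lvl0: tbl 0x39, slot 14 ⇒ 0x42087 (P1/RW1/US1/PS1)
  → PA=0x42755 (huge @L0)  (1 entries read)
#3 VA=0x64020FA3D (r,kernel):
  lvl0: tbl 0x39, slot 25 ⇒ 0x45007 (P1/RW1/US1/PS0)
  lvl1: tbl 0x45, slot 1 ⇒ 0x49007 (P1/RW1/US1/PS0)
  lvl2: tbl 0x49, slot 15 ⇒ 0x4D007 (P1/RW1/US1/PS0)
  → PA=0x4DA3D  (3 entries read)
#4 VA=0x503E00A5D (r,kernel):
  lvl0: tbl 0x39, slot 20 ⇒ 0x4E007 (P1/RW1/US1/PS0)
  lvl1: tbl 0x4E, slot 31 ⇒ 0x50087 (P1/RW1/US1/PS1)
  → PA=0x50A5D (huge @L1)  (2 entries read)

Entries read for #4: 2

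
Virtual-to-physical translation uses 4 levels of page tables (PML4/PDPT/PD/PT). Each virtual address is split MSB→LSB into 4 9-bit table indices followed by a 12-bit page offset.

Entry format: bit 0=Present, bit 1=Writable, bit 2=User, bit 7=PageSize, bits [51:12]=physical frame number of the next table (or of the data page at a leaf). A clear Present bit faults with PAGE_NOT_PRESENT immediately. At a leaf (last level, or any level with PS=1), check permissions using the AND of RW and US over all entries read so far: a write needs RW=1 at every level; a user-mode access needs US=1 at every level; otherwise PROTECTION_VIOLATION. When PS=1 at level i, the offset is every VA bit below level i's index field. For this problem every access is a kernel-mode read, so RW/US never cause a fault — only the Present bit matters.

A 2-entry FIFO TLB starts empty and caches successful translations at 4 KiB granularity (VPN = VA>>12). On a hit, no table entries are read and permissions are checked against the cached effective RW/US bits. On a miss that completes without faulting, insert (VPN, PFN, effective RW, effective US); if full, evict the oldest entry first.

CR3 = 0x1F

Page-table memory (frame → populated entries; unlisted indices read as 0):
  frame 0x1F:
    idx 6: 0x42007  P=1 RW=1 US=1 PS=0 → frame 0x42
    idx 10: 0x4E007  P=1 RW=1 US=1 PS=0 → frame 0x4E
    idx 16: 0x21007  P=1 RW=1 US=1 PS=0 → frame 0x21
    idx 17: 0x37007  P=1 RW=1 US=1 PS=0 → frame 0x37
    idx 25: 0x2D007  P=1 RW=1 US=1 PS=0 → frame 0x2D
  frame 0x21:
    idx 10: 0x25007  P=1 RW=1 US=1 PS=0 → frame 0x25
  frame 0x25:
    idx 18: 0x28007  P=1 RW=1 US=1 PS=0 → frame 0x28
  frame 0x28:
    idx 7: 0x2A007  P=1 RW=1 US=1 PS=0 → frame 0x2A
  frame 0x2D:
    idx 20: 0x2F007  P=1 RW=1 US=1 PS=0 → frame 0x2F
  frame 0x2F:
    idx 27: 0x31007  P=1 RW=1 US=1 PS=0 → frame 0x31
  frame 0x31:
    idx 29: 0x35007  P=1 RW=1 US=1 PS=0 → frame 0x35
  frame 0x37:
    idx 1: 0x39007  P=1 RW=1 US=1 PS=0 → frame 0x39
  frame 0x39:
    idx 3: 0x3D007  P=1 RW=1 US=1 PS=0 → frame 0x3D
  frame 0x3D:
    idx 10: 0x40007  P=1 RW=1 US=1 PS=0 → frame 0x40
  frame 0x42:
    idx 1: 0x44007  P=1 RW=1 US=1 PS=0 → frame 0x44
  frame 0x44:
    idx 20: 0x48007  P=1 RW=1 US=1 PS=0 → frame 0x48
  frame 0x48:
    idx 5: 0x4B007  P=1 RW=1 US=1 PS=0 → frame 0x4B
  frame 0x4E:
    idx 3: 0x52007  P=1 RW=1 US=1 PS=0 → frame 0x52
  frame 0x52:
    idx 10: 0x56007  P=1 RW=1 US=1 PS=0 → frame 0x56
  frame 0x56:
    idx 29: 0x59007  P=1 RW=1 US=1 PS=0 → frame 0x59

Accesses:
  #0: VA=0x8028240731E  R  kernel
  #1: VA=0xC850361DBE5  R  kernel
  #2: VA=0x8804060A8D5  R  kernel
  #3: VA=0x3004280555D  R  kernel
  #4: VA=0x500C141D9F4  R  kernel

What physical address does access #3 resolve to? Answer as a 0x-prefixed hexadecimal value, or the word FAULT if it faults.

Trace:
#0 VA=0x8028240731E (r,kernel):
  L0: frame=0x1F idx=16 entry=0x21007 [P=1 RW=1 US=1 PS=0]
  L1: frame=0x21 idx=10 entry=0x25007 [P=1 RW=1 US=1 PS=0]
  L2: frame=0x25 idx=18 entry=0x28007 [P=1 RW=1 US=1 PS=0]
  L3: frame=0x28 idx=7 entry=0x2A007 [P=1 RW=1 US=1 PS=0]
  ✓ 0x2A31E  — 4 lookups
#1 VA=0xC850361DBE5 (r,kernel):
  L0: frame=0x1F idx=25 entry=0x2D007 [P=1 RW=1 US=1 PS=0]
  L1: frame=0x2D idx=20 entry=0x2F007 [P=1 RW=1 US=1 PS=0]
  L2: frame=0x2F idx=27 entry=0x31007 [P=1 RW=1 US=1 PS=0]
  L3: frame=0x31 idx=29 entry=0x35007 [P=1 RW=1 US=1 PS=0]
  ✓ 0x35BE5  — 4 lookups
#2 VA=0x8804060A8D5 (r,kernel):
  L0: frame=0x1F idx=17 entry=0x37007 [P=1 RW=1 US=1 PS=0]
  L1: frame=0x37 idx=1 entry=0x39007 [P=1 RW=1 US=1 PS=0]
  L2: frame=0x39 idx=3 entry=0x3D007 [P=1 RW=1 US=1 PS=0]
  L3: frame=0x3D idx=10 entry=0x40007 [P=1 RW=1 US=1 PS=0]
  ✓ 0x408D5  — 4 lookups
#3 VA=0x3004280555D (r,kernel):
  L0: frame=0x1F idx=6 entry=0x42007 [P=1 RW=1 US=1 PS=0]
  L1: frame=0x42 idx=1 entry=0x44007 [P=1 RW=1 US=1 PS=0]
  L2: frame=0x44 idx=20 entry=0x48007 [P=1 RW=1 US=1 PS=0]
  L3: frame=0x48 idx=5 entry=0x4B007 [P=1 RW=1 US=1 PS=0]
  ✓ 0x4B55D  — 4 lookups
#4 VA=0x500C141D9F4 (r,kernel):
  L0: frame=0x1F idx=10 entry=0x4E007 [P=1 RW=1 US=1 PS=0]
  L1: frame=0x4E idx=3 entry=0x52007 [P=1 RW=1 US=1 PS=0]
  L2: frame=0x52 idx=10 entry=0x56007 [P=1 RW=1 US=1 PS=0]
  L3: frame=0x56 idx=29 entry=0x59007 [P=1 RW=1 US=1 PS=0]
  ✓ 0x599F4  — 4 lookups

Access #3 PA: 0x4B55D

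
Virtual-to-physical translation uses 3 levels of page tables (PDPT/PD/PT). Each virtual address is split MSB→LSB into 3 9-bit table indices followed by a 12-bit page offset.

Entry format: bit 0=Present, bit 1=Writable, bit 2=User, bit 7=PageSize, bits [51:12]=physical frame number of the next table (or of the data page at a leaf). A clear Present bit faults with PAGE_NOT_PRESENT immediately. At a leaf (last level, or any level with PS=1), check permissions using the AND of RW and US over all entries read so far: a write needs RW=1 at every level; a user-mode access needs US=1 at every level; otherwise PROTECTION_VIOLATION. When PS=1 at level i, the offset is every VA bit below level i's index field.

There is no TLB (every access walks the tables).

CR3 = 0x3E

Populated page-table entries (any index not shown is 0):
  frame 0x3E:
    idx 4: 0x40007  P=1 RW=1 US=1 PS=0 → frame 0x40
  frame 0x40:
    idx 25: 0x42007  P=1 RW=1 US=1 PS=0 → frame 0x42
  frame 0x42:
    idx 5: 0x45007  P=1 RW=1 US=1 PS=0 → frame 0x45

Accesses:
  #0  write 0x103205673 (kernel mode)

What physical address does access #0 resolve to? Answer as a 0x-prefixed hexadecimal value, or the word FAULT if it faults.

Trace:
#0 VA=0x103205673 (w,kernel):
  lvl0: tbl 0x3E, slot 4 ⇒ 0x40007 (P1/RW1/US1/PS0)
  lvl1: tbl 0x40, slot 25 ⇒ 0x42007 (P1/RW1/US1/PS0)
  lvl2: tbl 0x42, slot 5 ⇒ 0x45007 (P1/RW1/US1/PS0)
  → PA=0x45673  (3 entries read)

Access #0 PA: 0x45673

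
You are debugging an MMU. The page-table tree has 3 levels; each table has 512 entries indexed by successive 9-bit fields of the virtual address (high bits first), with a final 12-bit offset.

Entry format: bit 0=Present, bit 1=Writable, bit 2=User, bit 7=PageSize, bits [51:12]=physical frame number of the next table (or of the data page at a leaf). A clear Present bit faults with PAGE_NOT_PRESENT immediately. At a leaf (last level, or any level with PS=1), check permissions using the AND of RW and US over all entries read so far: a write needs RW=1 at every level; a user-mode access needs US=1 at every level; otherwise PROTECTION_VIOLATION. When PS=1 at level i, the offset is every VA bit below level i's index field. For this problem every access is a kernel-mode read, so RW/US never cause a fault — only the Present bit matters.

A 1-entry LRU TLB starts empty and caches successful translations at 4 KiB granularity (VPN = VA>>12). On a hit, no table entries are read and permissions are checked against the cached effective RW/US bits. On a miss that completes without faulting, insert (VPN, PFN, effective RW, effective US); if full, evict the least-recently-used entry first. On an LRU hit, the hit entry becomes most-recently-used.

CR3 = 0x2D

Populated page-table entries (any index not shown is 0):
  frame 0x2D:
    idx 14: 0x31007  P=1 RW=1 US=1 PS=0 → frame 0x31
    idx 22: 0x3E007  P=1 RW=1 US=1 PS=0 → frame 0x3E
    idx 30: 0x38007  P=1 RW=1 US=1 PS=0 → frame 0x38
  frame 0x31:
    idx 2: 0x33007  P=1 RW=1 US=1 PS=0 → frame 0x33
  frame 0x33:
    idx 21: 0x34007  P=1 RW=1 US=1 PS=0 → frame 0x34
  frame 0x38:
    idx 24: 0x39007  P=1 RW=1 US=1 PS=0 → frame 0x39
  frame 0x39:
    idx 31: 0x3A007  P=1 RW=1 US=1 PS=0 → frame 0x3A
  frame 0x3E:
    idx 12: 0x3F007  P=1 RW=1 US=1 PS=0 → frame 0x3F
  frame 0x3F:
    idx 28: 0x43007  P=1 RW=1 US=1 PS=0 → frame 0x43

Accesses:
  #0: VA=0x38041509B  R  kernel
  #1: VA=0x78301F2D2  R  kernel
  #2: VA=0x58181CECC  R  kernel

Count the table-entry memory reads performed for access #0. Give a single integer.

Per-access translation:
#0 VA=0x38041509B (r,kernel):
  [0] read 0x2D idx=14: raw=0x31007 flags P=1 W=1 U=1 S=0
  [1] read 0x31 idx=2: raw=0x33007 flags P=1 W=1 U=1 S=0
  [2] read 0x33 idx=21: raw=0x34007 flags P=1 W=1 U=1 S=0
  ⇒ phys 0x3409B  [3 reads]
#1 VA=0x78301F2D2 (r,kernel):
  [0] read 0x2D idx=30: raw=0x38007 flags P=1 W=1 U=1 S=0
  [1] read 0x38 idx=24: raw=0x39007 flags P=1 W=1 U=1 S=0
  [2] read 0x39 idx=31: raw=0x3A007 flags P=1 W=1 U=1 S=0
  ⇒ phys 0x3A2D2  [3 reads]
#2 VA=0x58181CECC (r,kernel):
  [0] read 0x2D idx=22: raw=0x3E007 flags P=1 W=1 U=1 S=0
  [1] read 0x3E idx=12: raw=0x3F007 flags P=1 W=1 U=1 S=0
  [2] read 0x3F idx=28: raw=0x43007 flags P=1 W=1 U=1 S=0
  ⇒ phys 0x43ECC  [3 reads]

Entries read for #0: 3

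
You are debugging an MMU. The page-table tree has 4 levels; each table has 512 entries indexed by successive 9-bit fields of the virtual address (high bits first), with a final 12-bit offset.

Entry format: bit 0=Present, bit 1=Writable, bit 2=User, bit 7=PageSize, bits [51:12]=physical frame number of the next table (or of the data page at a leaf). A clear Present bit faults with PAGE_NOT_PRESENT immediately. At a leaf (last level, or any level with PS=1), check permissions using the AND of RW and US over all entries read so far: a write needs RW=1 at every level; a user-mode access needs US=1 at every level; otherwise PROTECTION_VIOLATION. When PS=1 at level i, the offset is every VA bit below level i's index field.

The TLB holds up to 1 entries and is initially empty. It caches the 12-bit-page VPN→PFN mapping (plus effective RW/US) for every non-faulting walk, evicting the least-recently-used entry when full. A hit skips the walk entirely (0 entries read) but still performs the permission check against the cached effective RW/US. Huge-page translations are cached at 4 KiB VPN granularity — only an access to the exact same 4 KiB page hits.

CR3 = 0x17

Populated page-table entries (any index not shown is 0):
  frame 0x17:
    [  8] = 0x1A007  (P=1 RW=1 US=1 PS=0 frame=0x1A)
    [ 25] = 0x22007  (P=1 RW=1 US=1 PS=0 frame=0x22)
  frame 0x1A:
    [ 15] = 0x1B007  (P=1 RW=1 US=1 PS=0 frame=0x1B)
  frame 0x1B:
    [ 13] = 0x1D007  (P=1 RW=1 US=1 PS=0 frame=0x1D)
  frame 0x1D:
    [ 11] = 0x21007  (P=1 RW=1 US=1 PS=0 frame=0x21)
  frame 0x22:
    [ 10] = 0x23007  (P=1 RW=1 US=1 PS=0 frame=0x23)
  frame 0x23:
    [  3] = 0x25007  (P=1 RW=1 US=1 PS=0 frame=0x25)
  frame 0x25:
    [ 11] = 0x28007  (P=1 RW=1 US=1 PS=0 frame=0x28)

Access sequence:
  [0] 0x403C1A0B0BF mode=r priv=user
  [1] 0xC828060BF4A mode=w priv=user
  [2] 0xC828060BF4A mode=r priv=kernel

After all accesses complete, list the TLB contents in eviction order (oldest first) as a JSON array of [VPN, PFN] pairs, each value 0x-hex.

Walk each access:
#0 VA=0x403C1A0B0BF (r,user):
  L0: frame=0x17 idx=8 entry=0x1A007 [P=1 RW=1 US=1 PS=0]
  L1: frame=0x1A idx=15 entry=0x1B007 [P=1 RW=1 US=1 PS=0]
  L2: frame=0x1B idx=13 entry=0x1D007 [P=1 RW=1 US=1 PS=0]
  L3: frame=0x1D idx=11 entry=0x21007 [P=1 RW=1 US=1 PS=0]
  ✓ 0x210BF  — 4 lookups
#1 VA=0xC828060BF4A (w,user):
  L0: frame=0x17 idx=25 entry=0x22007 [P=1 RW=1 US=1 PS=0]
  L1: frame=0x22 idx=10 entry=0x23007 [P=1 RW=1 US=1 PS=0]
  L2: frame=0x23 idx=3 entry=0x25007 [P=1 RW=1 US=1 PS=0]
  L3: frame=0x25 idx=11 entry=0x28007 [P=1 RW=1 US=1 PS=0]
  ✓ 0x28F4A  — 4 lookups
#2 VA=0xC828060BF4A (r,kernel):
  TLB hit vpn=0xC828060B → PA=0x28F4A

TLB: [["0xC828060B", "0x28"]]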